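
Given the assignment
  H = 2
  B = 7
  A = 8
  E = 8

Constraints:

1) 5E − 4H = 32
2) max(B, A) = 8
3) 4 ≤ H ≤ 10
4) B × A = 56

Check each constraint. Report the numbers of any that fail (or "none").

Constraint 3 does not hold.

1) 5E − 4H = 5(8) − 4(2) = 32 — holds.
2) max(7, 8) = 8 — holds.
3) H = 2 is outside [4, 10] — fails.
4) B × A = 7 × 8 = 56 — holds.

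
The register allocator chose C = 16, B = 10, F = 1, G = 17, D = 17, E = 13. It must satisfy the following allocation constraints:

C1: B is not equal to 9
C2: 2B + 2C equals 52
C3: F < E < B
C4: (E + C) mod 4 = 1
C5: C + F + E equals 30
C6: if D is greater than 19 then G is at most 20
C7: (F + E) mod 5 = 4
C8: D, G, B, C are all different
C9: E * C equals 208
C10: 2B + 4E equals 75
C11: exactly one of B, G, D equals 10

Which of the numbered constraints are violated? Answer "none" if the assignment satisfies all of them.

C1: B = 10, and 10 ≠ 9 — holds.
C2: 2B + 2C = 2(10) + 2(16) = 52 — holds.
C3: values 1, 13, 10; E = 13 is not < B = 10 — does not hold.
C4: E + C = 29; 29 mod 4 = 1 — holds.
C5: C + F + E = 16 + 1 + 13 = 30 — holds.
C6: D = 17, not > 19; antecedent false, conditional vacuously true — holds.
C7: F + E = 14; 14 mod 5 = 4 — holds.
C8: D = G = 17, not all different — does not hold.
C9: E * C = 13 * 16 = 208 — holds.
C10: 2B + 4E = 2(10) + 4(13) = 72, not 75 — does not hold.
C11: B=10, G=17, D=17; 1 of them equals 10 — holds.

The assignment fails constraints 3, 8, and 10.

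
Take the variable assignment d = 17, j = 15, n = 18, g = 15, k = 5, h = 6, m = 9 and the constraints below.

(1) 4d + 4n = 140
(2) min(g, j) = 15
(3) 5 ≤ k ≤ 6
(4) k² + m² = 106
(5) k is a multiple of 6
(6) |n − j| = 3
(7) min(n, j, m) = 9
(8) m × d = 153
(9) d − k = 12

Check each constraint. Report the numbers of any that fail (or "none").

Constraint 5 is violated.

(1) 4d + 4n = 4(17) + 4(18) = 140 — OK.
(2) min(15, 15) = 15 — OK.
(3) k = 5 lies in [5, 6] — OK.
(4) k² + m² = 5² + 9² = 25 + 81 = 106 — OK.
(5) 5 = 6×0 + 5, so 6 does not divide 5 — violated.
(6) |18 − 15| = 3 — OK.
(7) min(18, 15, 9) = 9 — OK.
(8) m × d = 9 × 17 = 153 — OK.
(9) d − k = 17 − 5 = 12 — OK.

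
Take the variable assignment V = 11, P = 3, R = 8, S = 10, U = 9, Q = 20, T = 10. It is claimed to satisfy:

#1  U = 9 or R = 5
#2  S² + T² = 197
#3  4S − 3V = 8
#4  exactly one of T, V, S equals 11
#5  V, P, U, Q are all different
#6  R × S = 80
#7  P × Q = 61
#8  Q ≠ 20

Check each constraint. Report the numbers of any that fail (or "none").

#1 U = 9 = 9 (first disjunct) — holds.
#2 S² + T² = 10² + 10² = 100 + 100 = 200, not 197 — does not hold.
#3 4S − 3V = 4(10) − 3(11) = 7, not 8 — does not hold.
#4 T=10, V=11, S=10; 1 of them equals 11 — holds.
#5 values 11, 3, 9, 20 are pairwise distinct — holds.
#6 R × S = 8 × 10 = 80 — holds.
#7 P × Q = 3 × 20 = 60, not 61 — does not hold.
#8 Q = 20, but 20 is required to differ — does not hold.

Violated: 2, 3, 7, and 8.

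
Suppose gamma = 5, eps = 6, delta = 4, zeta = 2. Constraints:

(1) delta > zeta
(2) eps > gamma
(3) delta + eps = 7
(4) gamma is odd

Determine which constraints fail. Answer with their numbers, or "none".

No — constraint 3 is not satisfied.

(1) delta = 4, zeta = 2; 4 > 2 — OK.
(2) eps = 6, gamma = 5; 6 > 5 — OK.
(3) delta + eps = 4 + 6 = 10, not 7 — violated.
(4) gamma = 5 is odd — OK.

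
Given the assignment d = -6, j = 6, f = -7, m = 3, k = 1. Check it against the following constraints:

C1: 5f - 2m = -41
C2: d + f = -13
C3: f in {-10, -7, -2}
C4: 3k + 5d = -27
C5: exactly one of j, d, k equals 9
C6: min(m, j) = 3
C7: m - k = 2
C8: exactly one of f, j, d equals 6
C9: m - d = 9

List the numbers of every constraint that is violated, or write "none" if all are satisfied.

C1: 5f - 2m = 5(-7) - 2(3) = -41  true
C2: d + f = -6 + (-7) = -13  true
C3: f = -7 is in {-10, -7, -2}  true
C4: 3k + 5d = 3(1) + 5(-6) = -27  true
C5: j=6, d=-6, k=1; 0 of them equal 9, not exactly one  false
C6: min(3, 6) = 3  true
C7: m - k = 3 - 1 = 2  true
C8: f=-7, j=6, d=-6; 1 of them equals 6  true
C9: m - d = 3 - (-6) = 9  true

Constraint 5 does not hold.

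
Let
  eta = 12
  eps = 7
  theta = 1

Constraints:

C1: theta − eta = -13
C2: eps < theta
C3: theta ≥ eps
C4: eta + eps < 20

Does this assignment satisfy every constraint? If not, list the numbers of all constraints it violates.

C1: theta − eta = 1 − 12 = -11, not -13 — fails.
C2: eps = 7, theta = 1; 7 ≥ 1 (want <) — fails.
C3: theta = 1, eps = 7; 1 < 7 (want ≥) — fails.
C4: eta + eps = 12 + 7 = 19; 19 < 20 — holds.

The assignment fails constraints 1, 2, and 3.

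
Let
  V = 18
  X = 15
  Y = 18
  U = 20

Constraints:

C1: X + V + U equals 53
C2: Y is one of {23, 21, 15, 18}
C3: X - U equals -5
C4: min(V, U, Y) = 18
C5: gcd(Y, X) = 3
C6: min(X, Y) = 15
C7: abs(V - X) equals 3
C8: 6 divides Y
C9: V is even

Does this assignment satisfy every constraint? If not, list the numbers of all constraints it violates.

No violations.

C1: X + V + U = 15 + 18 + 20 = 53 — satisfied.
C2: Y = 18 is in {23, 21, 15, 18} — satisfied.
C3: X - U = 15 - 20 = -5 — satisfied.
C4: min(18, 20, 18) = 18 — satisfied.
C5: gcd(18, 15) = 3 — satisfied.
C6: min(15, 18) = 15 — satisfied.
C7: abs(18 - 15) = 3 — satisfied.
C8: 18 / 6 = 3, so 6 divides 18 — satisfied.
C9: V = 18 is even — satisfied.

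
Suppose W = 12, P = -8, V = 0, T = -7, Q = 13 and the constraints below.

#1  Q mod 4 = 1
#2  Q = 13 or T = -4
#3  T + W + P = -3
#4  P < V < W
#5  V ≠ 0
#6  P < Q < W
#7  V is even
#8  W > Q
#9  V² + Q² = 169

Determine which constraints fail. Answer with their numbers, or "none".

#1 13 mod 4 = 1  yes
#2 Q = 13 = 13 (first disjunct)  yes
#3 T + W + P = -7 + 12 + (-8) = -3  yes
#4 values -8 < 0 < 12  yes
#5 V = 0, but 0 is required to differ  no
#6 values -8, 13, 12; Q = 13 is not < W = 12  no
#7 V = 0 is even  yes
#8 W = 12, Q = 13; 12 ≤ 13 (want >)  no
#9 V² + Q² = 0² + 13² = 0 + 169 = 169  yes

Constraints 5, 6, 8 do not hold.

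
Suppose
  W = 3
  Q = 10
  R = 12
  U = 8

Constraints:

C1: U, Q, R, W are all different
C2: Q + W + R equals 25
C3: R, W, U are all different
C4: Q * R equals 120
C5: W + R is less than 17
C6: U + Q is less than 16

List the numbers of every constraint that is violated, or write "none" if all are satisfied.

C1: values 8, 10, 12, 3 are pairwise distinct  true
C2: Q + W + R = 10 + 3 + 12 = 25  true
C3: values 12, 3, 8 are pairwise distinct  true
C4: Q * R = 10 * 12 = 120  true
C5: W + R = 3 + 12 = 15; 15 < 17  true
C6: U + Q = 8 + 10 = 18; 18 ≥ 16, bound 16 not met  false

No — constraint 6 is not satisfied.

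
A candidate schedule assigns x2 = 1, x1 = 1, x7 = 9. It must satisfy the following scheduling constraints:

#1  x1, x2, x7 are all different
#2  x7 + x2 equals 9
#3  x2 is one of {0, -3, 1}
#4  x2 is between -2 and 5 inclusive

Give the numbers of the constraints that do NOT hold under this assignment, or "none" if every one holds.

#1 x1 = x2 = 1, not all different  false
#2 x7 + x2 = 9 + 1 = 10, not 9  false
#3 x2 = 1 is in {0, -3, 1}  true
#4 x2 = 1 lies in [-2, 5]  true

Constraints 1, 2 are violated.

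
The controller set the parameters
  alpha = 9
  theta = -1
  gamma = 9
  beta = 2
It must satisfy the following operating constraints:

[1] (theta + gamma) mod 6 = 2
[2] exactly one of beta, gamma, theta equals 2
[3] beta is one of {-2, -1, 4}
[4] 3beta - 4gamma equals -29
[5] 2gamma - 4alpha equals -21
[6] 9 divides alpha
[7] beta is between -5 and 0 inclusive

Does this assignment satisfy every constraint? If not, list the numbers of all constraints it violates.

Violated: 3, 4, 5, and 7.

[1] theta + gamma = 8; 8 mod 6 = 2  OK
[2] beta=2, gamma=9, theta=-1; 1 of them equals 2  OK
[3] beta = 2 is not in {-2, -1, 4}  FAIL
[4] 3beta - 4gamma = 3(2) - 4(9) = -30, not -29  FAIL
[5] 2gamma - 4alpha = 2(9) - 4(9) = -18, not -21  FAIL
[6] 9 / 9 = 1, so 9 divides 9  OK
[7] beta = 2 is outside [-5, 0]  FAIL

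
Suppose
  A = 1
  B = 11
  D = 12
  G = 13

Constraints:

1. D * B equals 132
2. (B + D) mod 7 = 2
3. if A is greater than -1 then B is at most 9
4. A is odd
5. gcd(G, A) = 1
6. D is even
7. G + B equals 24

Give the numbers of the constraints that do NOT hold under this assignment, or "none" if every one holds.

Violated: 3.

1. D * B = 12 * 11 = 132 — holds.
2. B + D = 23; 23 mod 7 = 2 — holds.
3. A = 1 > -1, so we need B ≤ 9; but B = 11 > 9 — does not hold.
4. A = 1 is odd — holds.
5. gcd(13, 1) = 1 — holds.
6. D = 12 is even — holds.
7. G + B = 13 + 11 = 24 — holds.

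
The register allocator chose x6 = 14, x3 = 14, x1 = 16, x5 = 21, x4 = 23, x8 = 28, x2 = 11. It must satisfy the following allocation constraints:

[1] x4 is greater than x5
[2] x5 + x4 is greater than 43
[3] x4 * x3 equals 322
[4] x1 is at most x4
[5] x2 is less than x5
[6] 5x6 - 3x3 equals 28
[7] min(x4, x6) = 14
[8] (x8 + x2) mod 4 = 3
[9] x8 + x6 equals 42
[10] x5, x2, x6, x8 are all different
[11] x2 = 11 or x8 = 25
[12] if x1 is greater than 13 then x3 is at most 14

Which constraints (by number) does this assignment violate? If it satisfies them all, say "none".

[1] x4 = 23, x5 = 21; 23 > 21 — holds.
[2] x5 + x4 = 21 + 23 = 44; 44 > 43 — holds.
[3] x4 * x3 = 23 * 14 = 322 — holds.
[4] x1 = 16, x4 = 23; 16 ≤ 23 — holds.
[5] x2 = 11, x5 = 21; 11 < 21 — holds.
[6] 5x6 - 3x3 = 5(14) - 3(14) = 28 — holds.
[7] min(23, 14) = 14 — holds.
[8] x8 + x2 = 39; 39 mod 4 = 3 — holds.
[9] x8 + x6 = 28 + 14 = 42 — holds.
[10] values 21, 11, 14, 28 are pairwise distinct — holds.
[11] x2 = 11 = 11 (first disjunct) — holds.
[12] x1 = 16 > 13, so we need x3 ≤ 14; x3 = 14 ≤ 14 — holds.

All constraints are satisfied.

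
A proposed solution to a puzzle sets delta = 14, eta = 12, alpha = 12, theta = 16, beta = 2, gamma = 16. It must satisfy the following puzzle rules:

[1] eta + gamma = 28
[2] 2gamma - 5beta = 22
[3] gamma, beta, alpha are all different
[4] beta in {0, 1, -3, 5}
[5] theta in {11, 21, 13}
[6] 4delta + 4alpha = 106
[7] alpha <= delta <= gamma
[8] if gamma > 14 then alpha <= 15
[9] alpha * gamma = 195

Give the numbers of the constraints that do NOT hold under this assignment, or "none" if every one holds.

[1] eta + gamma = 12 + 16 = 28  yes
[2] 2gamma - 5beta = 2(16) - 5(2) = 22  yes
[3] values 16, 2, 12 are pairwise distinct  yes
[4] beta = 2 is not in {0, 1, -3, 5}  no
[5] theta = 16 is not in {11, 21, 13}  no
[6] 4delta + 4alpha = 4(14) + 4(12) = 104, not 106  no
[7] values 12 <= 14 <= 16  yes
[8] gamma = 16 > 14, so we need alpha ≤ 15; alpha = 12 ≤ 15  yes
[9] alpha * gamma = 12 * 16 = 192, not 195  no

Violated: 4, 5, 6, and 9.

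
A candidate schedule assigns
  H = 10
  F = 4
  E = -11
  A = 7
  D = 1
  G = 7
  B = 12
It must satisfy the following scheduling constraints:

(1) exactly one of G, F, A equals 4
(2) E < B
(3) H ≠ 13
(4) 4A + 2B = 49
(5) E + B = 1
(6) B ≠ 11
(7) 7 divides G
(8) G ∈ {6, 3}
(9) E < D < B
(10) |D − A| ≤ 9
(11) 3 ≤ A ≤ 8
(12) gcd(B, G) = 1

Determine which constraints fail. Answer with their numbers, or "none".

(1) G=7, F=4, A=7; 1 of them equals 4  yes
(2) E = -11, B = 12; -11 < 12  yes
(3) H = 10, and 10 ≠ 13  yes
(4) 4A + 2B = 4(7) + 2(12) = 52, not 49  no
(5) E + B = -11 + 12 = 1  yes
(6) B = 12, and 12 ≠ 11  yes
(7) 7 / 7 = 1, so 7 divides 7  yes
(8) G = 7 is not in {6, 3}  no
(9) values -11 < 1 < 12  yes
(10) |1 − 7| = 6; 6 ≤ 9  yes
(11) A = 7 lies in [3, 8]  yes
(12) gcd(12, 7) = 1  yes

Constraints 4 and 8 are violated.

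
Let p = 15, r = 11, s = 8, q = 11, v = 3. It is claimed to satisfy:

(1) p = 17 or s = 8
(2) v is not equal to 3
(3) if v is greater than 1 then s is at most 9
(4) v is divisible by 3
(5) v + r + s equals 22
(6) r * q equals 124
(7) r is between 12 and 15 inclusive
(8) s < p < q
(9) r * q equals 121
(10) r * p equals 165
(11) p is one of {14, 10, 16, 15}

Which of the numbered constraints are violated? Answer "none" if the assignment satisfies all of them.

(1) p = 15 ≠ 17, but s = 8 = 8 (second disjunct)  ✔
(2) v = 3, but 3 is required to differ  ✘
(3) v = 3 > 1, so we need s ≤ 9; s = 8 ≤ 9  ✔
(4) 3 / 3 = 1, so 3 divides 3  ✔
(5) v + r + s = 3 + 11 + 8 = 22  ✔
(6) r * q = 11 * 11 = 121, not 124  ✘
(7) r = 11 is outside [12, 15]  ✘
(8) values 8, 15, 11; p = 15 is not < q = 11  ✘
(9) r * q = 11 * 11 = 121  ✔
(10) r * p = 11 * 15 = 165  ✔
(11) p = 15 is in {14, 10, 16, 15}  ✔

No — constraints 2, 6, 7, and 8 are not satisfied.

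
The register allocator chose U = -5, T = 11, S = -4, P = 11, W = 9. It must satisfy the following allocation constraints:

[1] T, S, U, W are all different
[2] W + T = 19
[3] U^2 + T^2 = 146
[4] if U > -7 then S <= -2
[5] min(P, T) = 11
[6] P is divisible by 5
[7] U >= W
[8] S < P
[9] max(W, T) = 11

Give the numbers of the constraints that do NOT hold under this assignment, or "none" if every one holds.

[1] values 11, -4, -5, 9 are pairwise distinct  OK
[2] W + T = 9 + 11 = 20, not 19  FAIL
[3] U^2 + T^2 = (-5)^2 + 11^2 = 25 + 121 = 146  OK
[4] U = -5 > -7, so we need S ≤ -2; S = -4 ≤ -2  OK
[5] min(11, 11) = 11  OK
[6] 11 = 5*2 + 1, so 5 does not divide 11  FAIL
[7] U = -5, W = 9; -5 < 9 (want ≥)  FAIL
[8] S = -4, P = 11; -4 < 11  OK
[9] max(9, 11) = 11  OK

No — constraints 2, 6, and 7 are not satisfied.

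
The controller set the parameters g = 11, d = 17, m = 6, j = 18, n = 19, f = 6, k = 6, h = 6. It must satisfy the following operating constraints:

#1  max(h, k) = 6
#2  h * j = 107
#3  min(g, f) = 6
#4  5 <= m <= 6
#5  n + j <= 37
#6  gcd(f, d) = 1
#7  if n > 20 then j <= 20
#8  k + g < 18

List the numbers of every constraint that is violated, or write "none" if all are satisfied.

Constraint 2 does not hold.

#1 max(6, 6) = 6  holds
#2 h * j = 6 * 18 = 108, not 107  fails
#3 min(11, 6) = 6  holds
#4 m = 6 lies in [5, 6]  holds
#5 n + j = 19 + 18 = 37; 37 ≤ 37  holds
#6 gcd(6, 17) = 1  holds
#7 n = 19, not > 20; antecedent false, conditional vacuously true  holds
#8 k + g = 6 + 11 = 17; 17 < 18  holds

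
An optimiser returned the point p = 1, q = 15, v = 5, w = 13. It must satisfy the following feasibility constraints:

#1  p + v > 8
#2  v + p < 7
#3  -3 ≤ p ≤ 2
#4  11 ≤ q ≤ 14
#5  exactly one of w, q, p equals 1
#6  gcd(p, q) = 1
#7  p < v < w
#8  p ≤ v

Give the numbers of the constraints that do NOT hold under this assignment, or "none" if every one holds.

Constraints 1, 4 do not hold.

#1 p + v = 1 + 5 = 6; 6 ≤ 8, bound 8 not met  ✗
#2 v + p = 5 + 1 = 6; 6 < 7  ✓
#3 p = 1 lies in [-3, 2]  ✓
#4 q = 15 is outside [11, 14]  ✗
#5 w=13, q=15, p=1; 1 of them equals 1  ✓
#6 gcd(1, 15) = 1  ✓
#7 values 1 < 5 < 13  ✓
#8 p = 1, v = 5; 1 ≤ 5  ✓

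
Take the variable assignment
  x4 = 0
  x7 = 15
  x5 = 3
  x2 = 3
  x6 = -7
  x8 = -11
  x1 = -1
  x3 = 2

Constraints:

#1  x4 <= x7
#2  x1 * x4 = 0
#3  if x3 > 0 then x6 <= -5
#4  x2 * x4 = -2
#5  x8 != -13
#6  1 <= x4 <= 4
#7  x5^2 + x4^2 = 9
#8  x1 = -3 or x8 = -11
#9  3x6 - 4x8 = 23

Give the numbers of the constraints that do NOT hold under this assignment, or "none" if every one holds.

#1 x4 = 0, x7 = 15; 0 ≤ 15 — holds.
#2 x1 * x4 = -1 * 0 = 0 — holds.
#3 x3 = 2 > 0, so we need x6 ≤ -5; x6 = -7 ≤ -5 — holds.
#4 x2 * x4 = 3 * 0 = 0, not -2 — does not hold.
#5 x8 = -11, and -11 ≠ -13 — holds.
#6 x4 = 0 is outside [1, 4] — does not hold.
#7 x5^2 + x4^2 = 3^2 + 0^2 = 9 + 0 = 9 — holds.
#8 x1 = -1 ≠ -3, but x8 = -11 = -11 (second disjunct) — holds.
#9 3x6 - 4x8 = 3(-7) - 4(-11) = 23 — holds.

Constraints 4, 6 are violated.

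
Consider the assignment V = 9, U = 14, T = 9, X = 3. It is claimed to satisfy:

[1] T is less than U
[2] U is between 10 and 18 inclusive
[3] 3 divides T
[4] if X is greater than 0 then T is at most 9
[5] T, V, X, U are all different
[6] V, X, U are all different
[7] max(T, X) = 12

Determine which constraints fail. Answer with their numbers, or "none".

[1] T = 9, U = 14; 9 < 14 — OK.
[2] U = 14 lies in [10, 18] — OK.
[3] 9 / 3 = 3, so 3 divides 9 — OK.
[4] X = 3 > 0, so we need T ≤ 9; T = 9 ≤ 9 — OK.
[5] T = V = 9, not all different — violated.
[6] values 9, 3, 14 are pairwise distinct — OK.
[7] max(9, 3) = 9, not 12 — violated.

No — constraints 5 and 7 are not satisfied.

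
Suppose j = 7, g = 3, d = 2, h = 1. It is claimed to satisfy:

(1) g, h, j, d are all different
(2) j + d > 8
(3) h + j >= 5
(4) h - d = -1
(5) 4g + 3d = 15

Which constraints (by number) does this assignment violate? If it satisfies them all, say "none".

Constraint 5 does not hold.

(1) values 3, 1, 7, 2 are pairwise distinct  yes
(2) j + d = 7 + 2 = 9; 9 > 8  yes
(3) h + j = 1 + 7 = 8; 8 ≥ 5  yes
(4) h - d = 1 - 2 = -1  yes
(5) 4g + 3d = 4(3) + 3(2) = 18, not 15  no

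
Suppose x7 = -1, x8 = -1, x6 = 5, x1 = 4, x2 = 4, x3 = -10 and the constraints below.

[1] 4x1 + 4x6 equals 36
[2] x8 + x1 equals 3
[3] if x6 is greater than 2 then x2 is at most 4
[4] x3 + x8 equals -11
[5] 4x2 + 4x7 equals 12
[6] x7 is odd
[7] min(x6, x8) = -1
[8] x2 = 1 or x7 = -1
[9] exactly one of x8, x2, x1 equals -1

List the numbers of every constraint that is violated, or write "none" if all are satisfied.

All constraints are satisfied.

[1] 4x1 + 4x6 = 4(4) + 4(5) = 36 — holds.
[2] x8 + x1 = -1 + 4 = 3 — holds.
[3] x6 = 5 > 2, so we need x2 ≤ 4; x2 = 4 ≤ 4 — holds.
[4] x3 + x8 = -10 + (-1) = -11 — holds.
[5] 4x2 + 4x7 = 4(4) + 4(-1) = 12 — holds.
[6] x7 = -1 is odd — holds.
[7] min(5, -1) = -1 — holds.
[8] x2 = 4 ≠ 1, but x7 = -1 = -1 (second disjunct) — holds.
[9] x8=-1, x2=4, x1=4; 1 of them equals -1 — holds.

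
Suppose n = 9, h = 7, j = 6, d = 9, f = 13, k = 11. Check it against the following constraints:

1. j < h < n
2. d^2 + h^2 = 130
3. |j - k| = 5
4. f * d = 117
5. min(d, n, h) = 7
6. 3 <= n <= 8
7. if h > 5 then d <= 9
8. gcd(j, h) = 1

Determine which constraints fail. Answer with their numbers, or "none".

Violated: 6.

1. values 6 < 7 < 9 — holds.
2. d^2 + h^2 = 9^2 + 7^2 = 81 + 49 = 130 — holds.
3. |6 - 11| = 5 — holds.
4. f * d = 13 * 9 = 117 — holds.
5. min(9, 9, 7) = 7 — holds.
6. n = 9 is outside [3, 8] — does not hold.
7. h = 7 > 5, so we need d ≤ 9; d = 9 ≤ 9 — holds.
8. gcd(6, 7) = 1 — holds.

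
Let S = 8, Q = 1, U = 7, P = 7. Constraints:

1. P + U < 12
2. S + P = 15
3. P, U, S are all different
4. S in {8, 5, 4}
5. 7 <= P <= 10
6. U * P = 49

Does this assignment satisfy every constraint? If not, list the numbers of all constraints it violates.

Constraints 1 and 3 are violated.

1. P + U = 7 + 7 = 14; 14 ≥ 12, bound 12 not met — fails.
2. S + P = 8 + 7 = 15 — holds.
3. P = U = 7, not all different — fails.
4. S = 8 is in {8, 5, 4} — holds.
5. P = 7 lies in [7, 10] — holds.
6. U * P = 7 * 7 = 49 — holds.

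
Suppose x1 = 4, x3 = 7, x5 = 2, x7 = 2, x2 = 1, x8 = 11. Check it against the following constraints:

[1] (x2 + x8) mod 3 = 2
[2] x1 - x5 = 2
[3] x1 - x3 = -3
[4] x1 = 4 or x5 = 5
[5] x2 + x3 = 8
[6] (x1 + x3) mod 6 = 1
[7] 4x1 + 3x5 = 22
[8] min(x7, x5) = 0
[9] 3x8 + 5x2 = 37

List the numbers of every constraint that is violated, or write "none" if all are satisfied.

The assignment fails constraints 1, 6, 8, and 9.

[1] x2 + x8 = 12; 12 mod 3 = 0, not 2  ✗
[2] x1 - x5 = 4 - 2 = 2  ✓
[3] x1 - x3 = 4 - 7 = -3  ✓
[4] x1 = 4 = 4 (first disjunct)  ✓
[5] x2 + x3 = 1 + 7 = 8  ✓
[6] x1 + x3 = 11; 11 mod 6 = 5, not 1  ✗
[7] 4x1 + 3x5 = 4(4) + 3(2) = 22  ✓
[8] min(2, 2) = 2, not 0  ✗
[9] 3x8 + 5x2 = 3(11) + 5(1) = 38, not 37  ✗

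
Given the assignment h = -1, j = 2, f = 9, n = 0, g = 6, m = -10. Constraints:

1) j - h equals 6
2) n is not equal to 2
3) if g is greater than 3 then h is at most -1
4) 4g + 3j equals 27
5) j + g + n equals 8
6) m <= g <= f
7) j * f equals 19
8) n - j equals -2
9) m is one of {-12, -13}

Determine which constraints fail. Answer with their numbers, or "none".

Constraints 1, 4, 7, and 9 are violated.

1) j - h = 2 - (-1) = 3, not 6 — fails.
2) n = 0, and 0 ≠ 2 — holds.
3) g = 6 > 3, so we need h ≤ -1; h = -1 ≤ -1 — holds.
4) 4g + 3j = 4(6) + 3(2) = 30, not 27 — fails.
5) j + g + n = 2 + 6 + 0 = 8 — holds.
6) values -10 <= 6 <= 9 — holds.
7) j * f = 2 * 9 = 18, not 19 — fails.
8) n - j = 0 - 2 = -2 — holds.
9) m = -10 is not in {-12, -13} — fails.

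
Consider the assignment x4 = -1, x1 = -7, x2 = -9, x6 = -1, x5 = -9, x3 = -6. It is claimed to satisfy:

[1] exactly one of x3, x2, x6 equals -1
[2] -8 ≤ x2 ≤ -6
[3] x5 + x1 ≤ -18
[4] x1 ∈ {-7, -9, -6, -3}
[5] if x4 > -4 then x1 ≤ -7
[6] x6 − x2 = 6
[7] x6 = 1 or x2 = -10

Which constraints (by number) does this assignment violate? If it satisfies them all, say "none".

The assignment fails constraints 2, 3, 6, 7.

[1] x3=-6, x2=-9, x6=-1; 1 of them equals -1  ✓
[2] x2 = -9 is outside [-8, -6]  ✗
[3] x5 + x1 = -9 + (-7) = -16; -16 > -18, bound -18 not met  ✗
[4] x1 = -7 is in {-7, -9, -6, -3}  ✓
[5] x4 = -1 > -4, so we need x1 ≤ -7; x1 = -7 ≤ -7  ✓
[6] x6 − x2 = -1 − (-9) = 8, not 6  ✗
[7] x6 = -1 ≠ 1 and x2 = -9 ≠ -10; both disjuncts false  ✗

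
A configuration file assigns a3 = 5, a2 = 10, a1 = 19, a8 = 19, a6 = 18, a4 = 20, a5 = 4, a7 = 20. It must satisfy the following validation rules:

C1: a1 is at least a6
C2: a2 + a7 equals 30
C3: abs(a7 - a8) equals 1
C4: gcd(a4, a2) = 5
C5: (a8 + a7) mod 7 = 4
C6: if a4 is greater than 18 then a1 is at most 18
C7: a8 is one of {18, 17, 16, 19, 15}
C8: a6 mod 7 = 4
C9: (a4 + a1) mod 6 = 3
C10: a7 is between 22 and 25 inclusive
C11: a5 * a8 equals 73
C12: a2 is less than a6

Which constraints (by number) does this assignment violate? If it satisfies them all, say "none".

C1: a1 = 19, a6 = 18; 19 ≥ 18  ✔
C2: a2 + a7 = 10 + 20 = 30  ✔
C3: abs(20 - 19) = 1  ✔
C4: gcd(20, 10) = 10, not 5  ✘
C5: a8 + a7 = 39; 39 mod 7 = 4  ✔
C6: a4 = 20 > 18, so we need a1 ≤ 18; but a1 = 19 > 18  ✘
C7: a8 = 19 is in {18, 17, 16, 19, 15}  ✔
C8: 18 mod 7 = 4  ✔
C9: a4 + a1 = 39; 39 mod 6 = 3  ✔
C10: a7 = 20 is outside [22, 25]  ✘
C11: a5 * a8 = 4 * 19 = 76, not 73  ✘
C12: a2 = 10, a6 = 18; 10 < 18  ✔

The assignment fails constraints 4, 6, 10, and 11.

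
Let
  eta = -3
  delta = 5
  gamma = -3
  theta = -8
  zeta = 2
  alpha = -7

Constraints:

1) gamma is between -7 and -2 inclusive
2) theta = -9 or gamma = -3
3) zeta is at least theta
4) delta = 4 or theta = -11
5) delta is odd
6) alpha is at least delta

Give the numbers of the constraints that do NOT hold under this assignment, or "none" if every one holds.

No — constraints 4, 6 are not satisfied.

1) gamma = -3 lies in [-7, -2] — satisfied.
2) theta = -8 ≠ -9, but gamma = -3 = -3 (second disjunct) — satisfied.
3) zeta = 2, theta = -8; 2 ≥ -8 — satisfied.
4) delta = 5 ≠ 4 and theta = -8 ≠ -11; both disjuncts false — violated.
5) delta = 5 is odd — satisfied.
6) alpha = -7, delta = 5; -7 < 5 (want ≥) — violated.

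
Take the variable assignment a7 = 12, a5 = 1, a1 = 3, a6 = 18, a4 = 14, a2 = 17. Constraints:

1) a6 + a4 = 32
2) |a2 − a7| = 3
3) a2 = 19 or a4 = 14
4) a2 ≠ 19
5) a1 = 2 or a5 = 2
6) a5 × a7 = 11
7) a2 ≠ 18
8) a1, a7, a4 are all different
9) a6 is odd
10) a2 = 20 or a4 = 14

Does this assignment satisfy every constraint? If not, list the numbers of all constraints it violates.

1) a6 + a4 = 18 + 14 = 32 — holds.
2) |17 − 12| = 5, not 3 — fails.
3) a2 = 17 ≠ 19, but a4 = 14 = 14 (second disjunct) — holds.
4) a2 = 17, and 17 ≠ 19 — holds.
5) a1 = 3 ≠ 2 and a5 = 1 ≠ 2; both disjuncts false — fails.
6) a5 × a7 = 1 × 12 = 12, not 11 — fails.
7) a2 = 17, and 17 ≠ 18 — holds.
8) values 3, 12, 14 are pairwise distinct — holds.
9) a6 = 18 is even — fails.
10) a2 = 17 ≠ 20, but a4 = 14 = 14 (second disjunct) — holds.

Violated: 2, 5, 6, and 9.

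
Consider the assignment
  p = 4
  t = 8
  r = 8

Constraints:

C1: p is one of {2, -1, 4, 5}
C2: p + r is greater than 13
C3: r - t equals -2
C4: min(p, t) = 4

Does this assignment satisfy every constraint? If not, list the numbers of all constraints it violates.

No — constraints 2, 3 are not satisfied.

C1: p = 4 is in {2, -1, 4, 5}  holds
C2: p + r = 4 + 8 = 12; 12 ≤ 13, bound 13 not met  fails
C3: r - t = 8 - 8 = 0, not -2  fails
C4: min(4, 8) = 4  holds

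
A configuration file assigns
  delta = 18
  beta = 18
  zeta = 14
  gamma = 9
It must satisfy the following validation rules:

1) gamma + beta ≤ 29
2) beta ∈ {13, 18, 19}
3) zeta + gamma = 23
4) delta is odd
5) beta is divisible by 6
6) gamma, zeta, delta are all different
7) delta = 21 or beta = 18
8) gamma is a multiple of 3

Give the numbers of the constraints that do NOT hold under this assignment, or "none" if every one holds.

1) gamma + beta = 9 + 18 = 27; 27 ≤ 29  ✓
2) beta = 18 is in {13, 18, 19}  ✓
3) zeta + gamma = 14 + 9 = 23  ✓
4) delta = 18 is even  ✗
5) 18 / 6 = 3, so 6 divides 18  ✓
6) values 9, 14, 18 are pairwise distinct  ✓
7) delta = 18 ≠ 21, but beta = 18 = 18 (second disjunct)  ✓
8) 9 / 3 = 3, so 3 divides 9  ✓

Constraint 4 is violated.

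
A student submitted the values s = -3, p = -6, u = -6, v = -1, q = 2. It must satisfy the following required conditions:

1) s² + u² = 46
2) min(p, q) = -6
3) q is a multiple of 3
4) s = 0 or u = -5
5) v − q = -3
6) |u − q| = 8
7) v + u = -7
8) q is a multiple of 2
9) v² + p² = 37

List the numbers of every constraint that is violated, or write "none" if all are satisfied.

1) s² + u² = (-3)² + (-6)² = 9 + 36 = 45, not 46 — does not hold.
2) min(-6, 2) = -6 — holds.
3) 2 = 3×0 + 2, so 3 does not divide 2 — does not hold.
4) s = -3 ≠ 0 and u = -6 ≠ -5; both disjuncts false — does not hold.
5) v − q = -1 − 2 = -3 — holds.
6) |-6 − 2| = 8 — holds.
7) v + u = -1 + (-6) = -7 — holds.
8) 2 / 2 = 1, so 2 divides 2 — holds.
9) v² + p² = (-1)² + (-6)² = 1 + 36 = 37 — holds.

Violated: 1, 3, and 4.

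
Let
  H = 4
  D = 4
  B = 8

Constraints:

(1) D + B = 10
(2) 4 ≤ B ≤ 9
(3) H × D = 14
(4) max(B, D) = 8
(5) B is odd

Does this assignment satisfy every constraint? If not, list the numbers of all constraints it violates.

Constraints 1, 3, 5 are violated.

(1) D + B = 4 + 8 = 12, not 10  fails
(2) B = 8 lies in [4, 9]  holds
(3) H × D = 4 × 4 = 16, not 14  fails
(4) max(8, 4) = 8  holds
(5) B = 8 is even  fails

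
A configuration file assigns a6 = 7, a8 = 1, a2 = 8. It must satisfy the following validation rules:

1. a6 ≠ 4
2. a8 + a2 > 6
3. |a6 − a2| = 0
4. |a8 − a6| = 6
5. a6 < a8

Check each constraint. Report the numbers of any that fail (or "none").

1. a6 = 7, and 7 ≠ 4  OK
2. a8 + a2 = 1 + 8 = 9; 9 > 6  OK
3. |7 − 8| = 1, not 0  FAIL
4. |1 − 7| = 6  OK
5. a6 = 7, a8 = 1; 7 ≥ 1 (want <)  FAIL

Violated: 3 and 5.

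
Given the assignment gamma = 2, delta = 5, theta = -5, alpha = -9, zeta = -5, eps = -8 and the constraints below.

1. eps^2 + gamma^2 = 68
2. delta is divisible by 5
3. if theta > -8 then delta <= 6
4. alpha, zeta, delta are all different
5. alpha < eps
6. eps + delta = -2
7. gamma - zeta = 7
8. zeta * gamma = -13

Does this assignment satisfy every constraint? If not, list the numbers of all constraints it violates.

1. eps^2 + gamma^2 = (-8)^2 + 2^2 = 64 + 4 = 68 — OK.
2. 5 / 5 = 1, so 5 divides 5 — OK.
3. theta = -5 > -8, so we need delta ≤ 6; delta = 5 ≤ 6 — OK.
4. values -9, -5, 5 are pairwise distinct — OK.
5. alpha = -9, eps = -8; -9 < -8 — OK.
6. eps + delta = -8 + 5 = -3, not -2 — violated.
7. gamma - zeta = 2 - (-5) = 7 — OK.
8. zeta * gamma = -5 * 2 = -10, not -13 — violated.

The assignment fails constraints 6 and 8.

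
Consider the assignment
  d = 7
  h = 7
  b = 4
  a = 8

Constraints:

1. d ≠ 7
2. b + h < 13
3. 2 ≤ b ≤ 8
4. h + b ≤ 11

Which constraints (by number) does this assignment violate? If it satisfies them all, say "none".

1. d = 7, but 7 is required to differ  ✘
2. b + h = 4 + 7 = 11; 11 < 13  ✔
3. b = 4 lies in [2, 8]  ✔
4. h + b = 7 + 4 = 11; 11 ≤ 11  ✔

No — constraint 1 is not satisfied.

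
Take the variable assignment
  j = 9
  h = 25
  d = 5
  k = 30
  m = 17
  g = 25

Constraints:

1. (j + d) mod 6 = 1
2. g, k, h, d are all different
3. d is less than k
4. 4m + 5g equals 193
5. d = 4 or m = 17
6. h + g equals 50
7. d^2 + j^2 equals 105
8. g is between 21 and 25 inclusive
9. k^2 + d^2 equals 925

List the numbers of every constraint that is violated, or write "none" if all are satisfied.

Constraints 1, 2, 7 do not hold.

1. j + d = 14; 14 mod 6 = 2, not 1 — violated.
2. g = h = 25, not all different — violated.
3. d = 5, k = 30; 5 < 30 — satisfied.
4. 4m + 5g = 4(17) + 5(25) = 193 — satisfied.
5. d = 5 ≠ 4, but m = 17 = 17 (second disjunct) — satisfied.
6. h + g = 25 + 25 = 50 — satisfied.
7. d^2 + j^2 = 5^2 + 9^2 = 25 + 81 = 106, not 105 — violated.
8. g = 25 lies in [21, 25] — satisfied.
9. k^2 + d^2 = 30^2 + 5^2 = 900 + 25 = 925 — satisfied.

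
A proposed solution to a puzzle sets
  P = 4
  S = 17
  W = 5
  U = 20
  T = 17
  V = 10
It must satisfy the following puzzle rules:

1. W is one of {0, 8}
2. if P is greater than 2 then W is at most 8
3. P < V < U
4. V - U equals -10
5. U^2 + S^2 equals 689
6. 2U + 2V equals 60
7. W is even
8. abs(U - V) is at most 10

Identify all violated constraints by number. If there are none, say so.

1. W = 5 is not in {0, 8} — violated.
2. P = 4 > 2, so we need W ≤ 8; W = 5 ≤ 8 — OK.
3. values 4 < 10 < 20 — OK.
4. V - U = 10 - 20 = -10 — OK.
5. U^2 + S^2 = 20^2 + 17^2 = 400 + 289 = 689 — OK.
6. 2U + 2V = 2(20) + 2(10) = 60 — OK.
7. W = 5 is odd — violated.
8. abs(20 - 10) = 10; 10 ≤ 10 — OK.

No — constraints 1 and 7 are not satisfied.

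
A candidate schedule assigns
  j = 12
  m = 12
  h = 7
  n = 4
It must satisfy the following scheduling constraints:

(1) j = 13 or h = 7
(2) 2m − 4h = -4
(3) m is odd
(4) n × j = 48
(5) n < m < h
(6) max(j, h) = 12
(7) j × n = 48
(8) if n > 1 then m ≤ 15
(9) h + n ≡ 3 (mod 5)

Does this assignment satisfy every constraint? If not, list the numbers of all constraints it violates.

(1) j = 12 ≠ 13, but h = 7 = 7 (second disjunct)  ✓
(2) 2m − 4h = 2(12) − 4(7) = -4  ✓
(3) m = 12 is even  ✗
(4) n × j = 4 × 12 = 48  ✓
(5) values 4, 12, 7; m = 12 is not < h = 7  ✗
(6) max(12, 7) = 12  ✓
(7) j × n = 12 × 4 = 48  ✓
(8) n = 4 > 1, so we need m ≤ 15; m = 12 ≤ 15  ✓
(9) h + n = 11; 11 mod 5 = 1, not 3  ✗

The assignment fails constraints 3, 5, and 9.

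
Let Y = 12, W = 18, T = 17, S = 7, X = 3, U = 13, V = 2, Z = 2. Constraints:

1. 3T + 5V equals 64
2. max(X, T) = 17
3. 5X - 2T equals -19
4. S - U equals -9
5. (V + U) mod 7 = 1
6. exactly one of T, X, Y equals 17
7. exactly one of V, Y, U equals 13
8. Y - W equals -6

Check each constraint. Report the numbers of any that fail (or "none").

No — constraints 1, 4 are not satisfied.

1. 3T + 5V = 3(17) + 5(2) = 61, not 64 — fails.
2. max(3, 17) = 17 — holds.
3. 5X - 2T = 5(3) - 2(17) = -19 — holds.
4. S - U = 7 - 13 = -6, not -9 — fails.
5. V + U = 15; 15 mod 7 = 1 — holds.
6. T=17, X=3, Y=12; 1 of them equals 17 — holds.
7. V=2, Y=12, U=13; 1 of them equals 13 — holds.
8. Y - W = 12 - 18 = -6 — holds.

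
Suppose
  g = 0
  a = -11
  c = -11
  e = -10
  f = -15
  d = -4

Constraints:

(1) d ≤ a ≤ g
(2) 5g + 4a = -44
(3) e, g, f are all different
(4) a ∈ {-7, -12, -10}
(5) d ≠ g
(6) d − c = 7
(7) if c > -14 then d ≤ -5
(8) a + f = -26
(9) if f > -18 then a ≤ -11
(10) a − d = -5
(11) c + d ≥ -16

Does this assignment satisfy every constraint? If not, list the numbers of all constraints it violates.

Violated: 1, 4, 7, and 10.

(1) values -4, -11, 0; d = -4 is not ≤ a = -11  fails
(2) 5g + 4a = 5(0) + 4(-11) = -44  holds
(3) values -10, 0, -15 are pairwise distinct  holds
(4) a = -11 is not in {-7, -12, -10}  fails
(5) d = -4, g = 0; distinct  holds
(6) d − c = -4 − (-11) = 7  holds
(7) c = -11 > -14, so we need d ≤ -5; but d = -4 > -5  fails
(8) a + f = -11 + (-15) = -26  holds
(9) f = -15 > -18, so we need a ≤ -11; a = -11 ≤ -11  holds
(10) a − d = -11 − (-4) = -7, not -5  fails
(11) c + d = -11 + (-4) = -15; -15 ≥ -16  holds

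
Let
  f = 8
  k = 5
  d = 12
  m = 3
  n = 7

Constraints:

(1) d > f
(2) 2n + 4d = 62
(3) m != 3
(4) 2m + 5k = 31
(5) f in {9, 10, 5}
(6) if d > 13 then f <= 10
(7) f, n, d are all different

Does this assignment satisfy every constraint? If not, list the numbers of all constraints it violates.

Constraints 3 and 5 are violated.

(1) d = 12, f = 8; 12 > 8  yes
(2) 2n + 4d = 2(7) + 4(12) = 62  yes
(3) m = 3, but 3 is required to differ  no
(4) 2m + 5k = 2(3) + 5(5) = 31  yes
(5) f = 8 is not in {9, 10, 5}  no
(6) d = 12, not > 13; antecedent false, conditional vacuously true  yes
(7) values 8, 7, 12 are pairwise distinct  yes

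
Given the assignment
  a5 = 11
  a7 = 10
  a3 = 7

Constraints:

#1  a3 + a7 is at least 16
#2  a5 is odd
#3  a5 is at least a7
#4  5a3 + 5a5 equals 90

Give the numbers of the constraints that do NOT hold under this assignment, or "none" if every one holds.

Yes — all constraints hold.

#1 a3 + a7 = 7 + 10 = 17; 17 ≥ 16  ✔
#2 a5 = 11 is odd  ✔
#3 a5 = 11, a7 = 10; 11 ≥ 10  ✔
#4 5a3 + 5a5 = 5(7) + 5(11) = 90  ✔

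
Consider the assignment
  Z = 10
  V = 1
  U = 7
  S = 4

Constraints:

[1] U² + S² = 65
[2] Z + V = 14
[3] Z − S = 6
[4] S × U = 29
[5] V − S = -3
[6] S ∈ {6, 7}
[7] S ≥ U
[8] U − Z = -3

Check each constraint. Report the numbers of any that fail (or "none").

[1] U² + S² = 7² + 4² = 49 + 16 = 65 — holds.
[2] Z + V = 10 + 1 = 11, not 14 — does not hold.
[3] Z − S = 10 − 4 = 6 — holds.
[4] S × U = 4 × 7 = 28, not 29 — does not hold.
[5] V − S = 1 − 4 = -3 — holds.
[6] S = 4 is not in {6, 7} — does not hold.
[7] S = 4, U = 7; 4 < 7 (want ≥) — does not hold.
[8] U − Z = 7 − 10 = -3 — holds.

Constraints 2, 4, 6, and 7 are violated.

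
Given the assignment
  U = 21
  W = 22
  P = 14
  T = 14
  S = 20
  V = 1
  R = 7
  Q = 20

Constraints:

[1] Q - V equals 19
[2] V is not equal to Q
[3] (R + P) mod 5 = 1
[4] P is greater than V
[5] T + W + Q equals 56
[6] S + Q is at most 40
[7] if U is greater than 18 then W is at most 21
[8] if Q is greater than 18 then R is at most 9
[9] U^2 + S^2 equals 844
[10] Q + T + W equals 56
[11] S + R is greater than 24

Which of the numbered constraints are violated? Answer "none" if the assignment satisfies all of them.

[1] Q - V = 20 - 1 = 19  ✔
[2] V = 1, Q = 20; distinct  ✔
[3] R + P = 21; 21 mod 5 = 1  ✔
[4] P = 14, V = 1; 14 > 1  ✔
[5] T + W + Q = 14 + 22 + 20 = 56  ✔
[6] S + Q = 20 + 20 = 40; 40 ≤ 40  ✔
[7] U = 21 > 18, so we need W ≤ 21; but W = 22 > 21  ✘
[8] Q = 20 > 18, so we need R ≤ 9; R = 7 ≤ 9  ✔
[9] U^2 + S^2 = 21^2 + 20^2 = 441 + 400 = 841, not 844  ✘
[10] Q + T + W = 20 + 14 + 22 = 56  ✔
[11] S + R = 20 + 7 = 27; 27 > 24  ✔

The assignment fails constraints 7, 9.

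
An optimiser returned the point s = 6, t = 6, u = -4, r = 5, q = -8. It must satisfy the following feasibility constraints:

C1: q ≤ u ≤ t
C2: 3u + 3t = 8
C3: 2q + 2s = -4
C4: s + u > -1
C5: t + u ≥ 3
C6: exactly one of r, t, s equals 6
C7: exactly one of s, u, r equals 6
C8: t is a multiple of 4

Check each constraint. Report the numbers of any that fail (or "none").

C1: values -8 ≤ -4 ≤ 6 — OK.
C2: 3u + 3t = 3(-4) + 3(6) = 6, not 8 — violated.
C3: 2q + 2s = 2(-8) + 2(6) = -4 — OK.
C4: s + u = 6 + (-4) = 2; 2 > -1 — OK.
C5: t + u = 6 + (-4) = 2; 2 < 3, bound 3 not met — violated.
C6: r=5, t=6, s=6; 2 of them equal 6, not exactly one — violated.
C7: s=6, u=-4, r=5; 1 of them equals 6 — OK.
C8: 6 = 4×1 + 2, so 4 does not divide 6 — violated.

Constraints 2, 5, 6, 8 do not hold.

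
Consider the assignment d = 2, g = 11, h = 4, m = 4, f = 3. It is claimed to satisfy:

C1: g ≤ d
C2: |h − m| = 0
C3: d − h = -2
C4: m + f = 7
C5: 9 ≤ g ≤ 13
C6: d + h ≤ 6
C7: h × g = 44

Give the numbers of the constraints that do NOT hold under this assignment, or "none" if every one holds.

Constraint 1 does not hold.

C1: g = 11, d = 2; 11 > 2 (want ≤) — does not hold.
C2: |4 − 4| = 0 — holds.
C3: d − h = 2 − 4 = -2 — holds.
C4: m + f = 4 + 3 = 7 — holds.
C5: g = 11 lies in [9, 13] — holds.
C6: d + h = 2 + 4 = 6; 6 ≤ 6 — holds.
C7: h × g = 4 × 11 = 44 — holds.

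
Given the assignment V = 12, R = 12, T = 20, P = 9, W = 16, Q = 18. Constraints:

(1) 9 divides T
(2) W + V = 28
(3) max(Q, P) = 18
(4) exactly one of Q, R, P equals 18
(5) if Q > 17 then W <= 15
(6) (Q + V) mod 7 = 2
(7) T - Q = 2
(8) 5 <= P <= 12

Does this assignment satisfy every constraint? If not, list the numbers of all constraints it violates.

(1) 20 = 9*2 + 2, so 9 does not divide 20  ✗
(2) W + V = 16 + 12 = 28  ✓
(3) max(18, 9) = 18  ✓
(4) Q=18, R=12, P=9; 1 of them equals 18  ✓
(5) Q = 18 > 17, so we need W ≤ 15; but W = 16 > 15  ✗
(6) Q + V = 30; 30 mod 7 = 2  ✓
(7) T - Q = 20 - 18 = 2  ✓
(8) P = 9 lies in [5, 12]  ✓

No — constraints 1, 5 are not satisfied.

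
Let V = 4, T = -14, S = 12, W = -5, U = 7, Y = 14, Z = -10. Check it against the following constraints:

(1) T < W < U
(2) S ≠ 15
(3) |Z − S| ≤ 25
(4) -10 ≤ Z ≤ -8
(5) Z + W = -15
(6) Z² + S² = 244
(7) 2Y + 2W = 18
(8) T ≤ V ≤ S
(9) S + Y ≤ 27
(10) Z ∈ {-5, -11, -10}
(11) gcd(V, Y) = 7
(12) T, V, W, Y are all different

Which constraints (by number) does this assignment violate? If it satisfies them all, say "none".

(1) values -14 < -5 < 7 — satisfied.
(2) S = 12, and 12 ≠ 15 — satisfied.
(3) |-10 − 12| = 22; 22 ≤ 25 — satisfied.
(4) Z = -10 lies in [-10, -8] — satisfied.
(5) Z + W = -10 + (-5) = -15 — satisfied.
(6) Z² + S² = (-10)² + 12² = 100 + 144 = 244 — satisfied.
(7) 2Y + 2W = 2(14) + 2(-5) = 18 — satisfied.
(8) values -14 ≤ 4 ≤ 12 — satisfied.
(9) S + Y = 12 + 14 = 26; 26 ≤ 27 — satisfied.
(10) Z = -10 is in {-5, -11, -10} — satisfied.
(11) gcd(4, 14) = 2, not 7 — violated.
(12) values -14, 4, -5, 14 are pairwise distinct — satisfied.

Constraint 11 does not hold.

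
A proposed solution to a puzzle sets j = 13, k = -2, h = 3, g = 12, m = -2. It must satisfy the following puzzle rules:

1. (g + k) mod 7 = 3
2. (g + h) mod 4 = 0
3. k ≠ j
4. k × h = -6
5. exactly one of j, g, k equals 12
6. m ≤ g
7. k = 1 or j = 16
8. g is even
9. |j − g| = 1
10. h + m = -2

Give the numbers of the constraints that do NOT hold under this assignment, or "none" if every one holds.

No — constraints 2, 7, 10 are not satisfied.

1. g + k = 10; 10 mod 7 = 3  yes
2. g + h = 15; 15 mod 4 = 3, not 0  no
3. k = -2, j = 13; distinct  yes
4. k × h = -2 × 3 = -6  yes
5. j=13, g=12, k=-2; 1 of them equals 12  yes
6. m = -2, g = 12; -2 ≤ 12  yes
7. k = -2 ≠ 1 and j = 13 ≠ 16; both disjuncts false  no
8. g = 12 is even  yes
9. |13 − 12| = 1  yes
10. h + m = 3 + (-2) = 1, not -2  no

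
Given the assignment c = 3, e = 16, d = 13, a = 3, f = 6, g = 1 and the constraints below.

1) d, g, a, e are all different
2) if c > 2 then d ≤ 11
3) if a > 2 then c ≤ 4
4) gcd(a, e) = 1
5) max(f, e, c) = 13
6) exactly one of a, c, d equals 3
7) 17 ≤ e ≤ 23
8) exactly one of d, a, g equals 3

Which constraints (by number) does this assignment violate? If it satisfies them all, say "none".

1) values 13, 1, 3, 16 are pairwise distinct — holds.
2) c = 3 > 2, so we need d ≤ 11; but d = 13 > 11 — fails.
3) a = 3 > 2, so we need c ≤ 4; c = 3 ≤ 4 — holds.
4) gcd(3, 16) = 1 — holds.
5) max(6, 16, 3) = 16, not 13 — fails.
6) a=3, c=3, d=13; 2 of them equal 3, not exactly one — fails.
7) e = 16 is outside [17, 23] — fails.
8) d=13, a=3, g=1; 1 of them equals 3 — holds.

The assignment fails constraints 2, 5, 6, and 7.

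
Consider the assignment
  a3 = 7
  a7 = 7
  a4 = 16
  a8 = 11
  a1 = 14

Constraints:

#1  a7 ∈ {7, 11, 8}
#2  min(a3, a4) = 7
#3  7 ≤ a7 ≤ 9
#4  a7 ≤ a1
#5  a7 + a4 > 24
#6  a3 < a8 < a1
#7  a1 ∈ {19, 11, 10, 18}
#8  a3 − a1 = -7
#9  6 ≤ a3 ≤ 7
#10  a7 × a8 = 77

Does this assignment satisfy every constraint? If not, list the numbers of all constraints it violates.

#1 a7 = 7 is in {7, 11, 8} — holds.
#2 min(7, 16) = 7 — holds.
#3 a7 = 7 lies in [7, 9] — holds.
#4 a7 = 7, a1 = 14; 7 ≤ 14 — holds.
#5 a7 + a4 = 7 + 16 = 23; 23 ≤ 24, bound 24 not met — fails.
#6 values 7 < 11 < 14 — holds.
#7 a1 = 14 is not in {19, 11, 10, 18} — fails.
#8 a3 − a1 = 7 − 14 = -7 — holds.
#9 a3 = 7 lies in [6, 7] — holds.
#10 a7 × a8 = 7 × 11 = 77 — holds.

Constraints 5 and 7 do not hold.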